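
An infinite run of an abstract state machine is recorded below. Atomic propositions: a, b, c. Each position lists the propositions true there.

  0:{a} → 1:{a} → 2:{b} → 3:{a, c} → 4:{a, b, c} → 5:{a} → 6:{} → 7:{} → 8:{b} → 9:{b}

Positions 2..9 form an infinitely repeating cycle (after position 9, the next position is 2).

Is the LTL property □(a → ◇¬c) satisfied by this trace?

Yes

a → ◇¬c holds at every position 0..9, and those are all positions ever visited, so □(a → ◇¬c) holds.
Positions where a holds: 0, 1, 3, 4, 5.
Check ◇¬c at each: 0→ok, 1→ok, 3→ok, 4→ok, 5→ok.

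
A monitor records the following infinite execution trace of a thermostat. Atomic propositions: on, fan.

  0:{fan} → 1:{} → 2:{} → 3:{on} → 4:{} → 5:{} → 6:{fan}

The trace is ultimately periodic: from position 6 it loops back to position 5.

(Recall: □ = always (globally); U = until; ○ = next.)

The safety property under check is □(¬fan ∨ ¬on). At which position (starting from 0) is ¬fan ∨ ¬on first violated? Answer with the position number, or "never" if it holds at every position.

never

¬fan ∨ ¬on holds at every position 0..6, and those are all the positions the trace ever visits, so the invariant □(¬fan ∨ ¬on) is never violated.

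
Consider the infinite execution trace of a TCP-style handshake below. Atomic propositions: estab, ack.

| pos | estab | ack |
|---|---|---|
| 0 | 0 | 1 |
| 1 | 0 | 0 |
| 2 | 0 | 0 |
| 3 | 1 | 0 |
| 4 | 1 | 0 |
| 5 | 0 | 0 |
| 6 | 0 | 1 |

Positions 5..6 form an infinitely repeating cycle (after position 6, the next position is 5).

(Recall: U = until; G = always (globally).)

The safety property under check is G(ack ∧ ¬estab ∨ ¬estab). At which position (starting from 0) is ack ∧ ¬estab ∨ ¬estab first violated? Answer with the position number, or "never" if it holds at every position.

Check ack ∧ ¬estab ∨ ¬estab at each position in order: 0 ✓, 1 ✓, 2 ✓.
At position 3 the labels are {estab}, so ack ∧ ¬estab ∨ ¬estab is false there. This is the first violation.

3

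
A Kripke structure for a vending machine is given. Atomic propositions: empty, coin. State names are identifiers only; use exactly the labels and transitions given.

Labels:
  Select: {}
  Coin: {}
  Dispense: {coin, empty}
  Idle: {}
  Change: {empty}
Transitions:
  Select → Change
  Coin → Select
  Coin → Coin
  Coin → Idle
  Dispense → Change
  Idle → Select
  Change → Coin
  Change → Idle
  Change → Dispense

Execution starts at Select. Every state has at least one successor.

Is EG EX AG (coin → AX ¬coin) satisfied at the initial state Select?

Holds

States satisfying EX AG (coin → AX ¬coin): {Select, Coin, Dispense, Idle, Change}.
States satisfying EG EX AG (coin → AX ¬coin): {Select, Coin, Dispense, Idle, Change}.
Select ∈ Sat(EG EX AG (coin → AX ¬coin)).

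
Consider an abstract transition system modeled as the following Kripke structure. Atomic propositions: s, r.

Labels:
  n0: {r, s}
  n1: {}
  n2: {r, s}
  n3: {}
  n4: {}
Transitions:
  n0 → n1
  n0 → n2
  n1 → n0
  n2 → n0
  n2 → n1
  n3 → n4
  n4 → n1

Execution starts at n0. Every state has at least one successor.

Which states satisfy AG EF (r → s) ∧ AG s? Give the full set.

none

States satisfying EF (r → s): {n0, n1, n2, n3, n4}.
States satisfying AG EF (r → s): {n0, n1, n2, n3, n4}.
States satisfying s: {n0, n2}.
States satisfying AG s: ∅.
States satisfying AG EF (r → s) ∧ AG s: ∅.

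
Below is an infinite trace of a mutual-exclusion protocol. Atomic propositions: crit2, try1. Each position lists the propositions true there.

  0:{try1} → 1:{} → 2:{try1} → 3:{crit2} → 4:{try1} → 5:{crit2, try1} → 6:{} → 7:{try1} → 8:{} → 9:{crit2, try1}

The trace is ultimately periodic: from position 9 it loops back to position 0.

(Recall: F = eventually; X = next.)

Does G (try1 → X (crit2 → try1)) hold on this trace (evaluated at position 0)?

Violated

try1 → X (crit2 → try1) must hold at every position from 0 onward. It fails at position 2, so G (try1 → X (crit2 → try1)) is false.
Positions where try1 holds: 0, 2, 4, 5, 7, 9.
Check X (crit2 → try1) at each: 0→ok, 2→fails, 4→ok, 5→ok, 7→ok, 9→ok.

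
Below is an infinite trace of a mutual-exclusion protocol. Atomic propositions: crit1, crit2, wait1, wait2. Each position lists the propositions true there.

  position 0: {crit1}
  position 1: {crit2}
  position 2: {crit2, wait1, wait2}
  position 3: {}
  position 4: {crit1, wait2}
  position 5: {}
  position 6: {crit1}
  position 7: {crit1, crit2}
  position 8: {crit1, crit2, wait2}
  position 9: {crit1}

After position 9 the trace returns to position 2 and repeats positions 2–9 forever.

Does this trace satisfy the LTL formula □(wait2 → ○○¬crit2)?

Does not hold

wait2 → ○○¬crit2 must hold at every position from 0 onward. It fails at position 8, so □(wait2 → ○○¬crit2) is false.
Positions where wait2 holds: 2, 4, 8.
Check ○○¬crit2 at each: 2→ok, 4→ok, 8→fails.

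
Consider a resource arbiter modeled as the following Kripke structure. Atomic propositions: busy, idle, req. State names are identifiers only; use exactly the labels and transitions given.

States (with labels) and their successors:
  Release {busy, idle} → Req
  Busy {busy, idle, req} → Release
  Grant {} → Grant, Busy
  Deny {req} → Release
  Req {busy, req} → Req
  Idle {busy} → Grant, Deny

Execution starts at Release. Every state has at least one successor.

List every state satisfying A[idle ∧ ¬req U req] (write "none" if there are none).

States satisfying idle ∧ ¬req: {Release}.
States satisfying req: {Busy, Deny, Req}.
States satisfying A[idle ∧ ¬req U req]: {Release, Busy, Deny, Req}.

{Release, Busy, Deny, Req}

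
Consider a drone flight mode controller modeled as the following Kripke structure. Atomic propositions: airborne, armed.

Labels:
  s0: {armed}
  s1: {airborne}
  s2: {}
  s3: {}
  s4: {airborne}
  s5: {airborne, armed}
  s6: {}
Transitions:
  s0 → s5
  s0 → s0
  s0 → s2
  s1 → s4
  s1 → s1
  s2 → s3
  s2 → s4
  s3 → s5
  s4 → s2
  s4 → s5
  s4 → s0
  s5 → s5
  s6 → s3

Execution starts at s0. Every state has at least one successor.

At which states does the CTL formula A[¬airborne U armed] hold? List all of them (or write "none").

{s0, s3, s5, s6}

States satisfying ¬airborne: {s0, s2, s3, s6}.
States satisfying armed: {s0, s5}.
States satisfying A[¬airborne U armed]: {s0, s3, s5, s6}.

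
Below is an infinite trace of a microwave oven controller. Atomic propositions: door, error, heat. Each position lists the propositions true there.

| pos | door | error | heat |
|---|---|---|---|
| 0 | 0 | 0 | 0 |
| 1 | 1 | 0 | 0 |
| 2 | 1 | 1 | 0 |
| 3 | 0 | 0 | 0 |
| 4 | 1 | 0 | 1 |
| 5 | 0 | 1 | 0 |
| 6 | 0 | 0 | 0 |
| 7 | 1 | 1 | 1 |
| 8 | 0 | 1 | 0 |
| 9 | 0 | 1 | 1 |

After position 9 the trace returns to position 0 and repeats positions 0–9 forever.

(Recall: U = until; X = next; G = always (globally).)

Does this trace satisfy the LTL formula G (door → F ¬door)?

Holds

door → F ¬door holds at every position 0..9, and those are all positions ever visited, so G (door → F ¬door) holds.
Positions where door holds: 1, 2, 4, 7.
Check F ¬door at each: 1→ok, 2→ok, 4→ok, 7→ok.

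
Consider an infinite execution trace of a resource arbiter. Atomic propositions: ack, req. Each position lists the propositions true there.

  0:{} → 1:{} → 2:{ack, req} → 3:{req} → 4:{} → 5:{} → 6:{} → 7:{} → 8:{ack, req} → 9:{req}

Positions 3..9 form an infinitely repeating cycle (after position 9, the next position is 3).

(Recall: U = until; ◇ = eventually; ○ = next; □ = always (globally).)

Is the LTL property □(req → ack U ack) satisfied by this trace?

Does not hold

req → ack U ack must hold at every position from 0 onward. It fails at position 3, so □(req → ack U ack) is false.
Positions where req holds: 2, 3, 8, 9.
Check ack U ack at each: 2→ok, 3→fails, 8→ok, 9→fails.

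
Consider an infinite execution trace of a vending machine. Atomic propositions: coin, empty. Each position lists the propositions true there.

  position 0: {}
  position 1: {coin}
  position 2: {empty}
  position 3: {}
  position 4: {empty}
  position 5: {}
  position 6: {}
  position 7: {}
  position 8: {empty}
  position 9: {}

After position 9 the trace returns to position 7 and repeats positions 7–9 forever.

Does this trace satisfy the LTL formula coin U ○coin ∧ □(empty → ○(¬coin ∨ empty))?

Walking from position 0: ○coin first holds at position 0, and coin holds at every earlier position along the way, so coin U ○coin holds.
empty → ○(¬coin ∨ empty) holds at every position 0..9, and those are all positions ever visited, so □(empty → ○(¬coin ∨ empty)) holds.
Positions where empty holds: 2, 4, 8.
Check ○(¬coin ∨ empty) at each: 2→ok, 4→ok, 8→ok.
At position 0: coin U ○coin is true; □(empty → ○(¬coin ∨ empty)) is true; so coin U ○coin ∧ □(empty → ○(¬coin ∨ empty)) is true.

Yes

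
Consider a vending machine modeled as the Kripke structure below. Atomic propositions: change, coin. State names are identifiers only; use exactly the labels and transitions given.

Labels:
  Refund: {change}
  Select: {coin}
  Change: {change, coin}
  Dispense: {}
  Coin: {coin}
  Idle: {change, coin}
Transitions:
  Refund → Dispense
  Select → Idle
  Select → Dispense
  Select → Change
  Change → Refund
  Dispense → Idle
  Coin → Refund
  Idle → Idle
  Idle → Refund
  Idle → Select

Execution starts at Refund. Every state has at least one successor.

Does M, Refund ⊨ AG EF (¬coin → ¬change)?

States satisfying EF (¬coin → ¬change): {Refund, Select, Change, Dispense, Coin, Idle}.
States satisfying AG EF (¬coin → ¬change): {Refund, Select, Change, Dispense, Coin, Idle}.
Every state reachable from Refund satisfies EF (¬coin → ¬change).
Refund ∈ Sat(AG EF (¬coin → ¬change)).

Satisfied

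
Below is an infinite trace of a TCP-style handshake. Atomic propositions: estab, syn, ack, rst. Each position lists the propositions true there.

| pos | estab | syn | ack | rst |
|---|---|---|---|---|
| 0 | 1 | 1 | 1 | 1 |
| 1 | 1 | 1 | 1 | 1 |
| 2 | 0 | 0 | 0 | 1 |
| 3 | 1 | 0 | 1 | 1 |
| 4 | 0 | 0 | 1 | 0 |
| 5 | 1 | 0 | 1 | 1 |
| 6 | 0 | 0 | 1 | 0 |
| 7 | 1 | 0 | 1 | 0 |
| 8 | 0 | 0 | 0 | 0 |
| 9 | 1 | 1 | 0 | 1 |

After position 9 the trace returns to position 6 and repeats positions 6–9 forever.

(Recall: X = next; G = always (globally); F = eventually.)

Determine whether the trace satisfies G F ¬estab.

Yes

F ¬estab holds at every position 0..9, and those are all positions ever visited, so G F ¬estab holds.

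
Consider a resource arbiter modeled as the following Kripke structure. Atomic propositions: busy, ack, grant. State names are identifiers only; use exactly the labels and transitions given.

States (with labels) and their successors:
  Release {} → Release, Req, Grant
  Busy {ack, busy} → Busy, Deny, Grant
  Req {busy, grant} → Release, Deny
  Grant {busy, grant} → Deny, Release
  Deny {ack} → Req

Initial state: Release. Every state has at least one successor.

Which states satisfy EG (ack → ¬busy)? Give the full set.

States satisfying ack → ¬busy: {Release, Req, Grant, Deny}.
States satisfying EG (ack → ¬busy): {Release, Req, Grant, Deny}.

{Release, Req, Grant, Deny}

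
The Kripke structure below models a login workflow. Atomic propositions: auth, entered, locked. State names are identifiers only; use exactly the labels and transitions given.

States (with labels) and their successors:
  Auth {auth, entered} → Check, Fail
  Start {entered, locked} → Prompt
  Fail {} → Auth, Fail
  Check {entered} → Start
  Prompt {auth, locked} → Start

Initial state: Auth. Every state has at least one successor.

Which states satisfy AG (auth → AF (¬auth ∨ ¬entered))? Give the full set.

States satisfying auth → AF (¬auth ∨ ¬entered): {Auth, Start, Fail, Check, Prompt}.
States satisfying AG (auth → AF (¬auth ∨ ¬entered)): {Auth, Start, Fail, Check, Prompt}.

{Auth, Start, Fail, Check, Prompt}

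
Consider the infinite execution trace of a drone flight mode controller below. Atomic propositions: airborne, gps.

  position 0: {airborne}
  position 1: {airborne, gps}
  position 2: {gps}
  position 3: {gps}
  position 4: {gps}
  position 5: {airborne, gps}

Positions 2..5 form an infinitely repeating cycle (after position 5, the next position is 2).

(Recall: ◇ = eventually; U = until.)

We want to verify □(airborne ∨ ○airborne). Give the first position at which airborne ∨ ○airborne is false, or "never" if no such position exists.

Check airborne ∨ ○airborne at each position in order: 0 ✓, 1 ✓.
At position 2 the labels are {gps} and the next position 3 has {gps}, so airborne ∨ ○airborne is false there. This is the first violation.

2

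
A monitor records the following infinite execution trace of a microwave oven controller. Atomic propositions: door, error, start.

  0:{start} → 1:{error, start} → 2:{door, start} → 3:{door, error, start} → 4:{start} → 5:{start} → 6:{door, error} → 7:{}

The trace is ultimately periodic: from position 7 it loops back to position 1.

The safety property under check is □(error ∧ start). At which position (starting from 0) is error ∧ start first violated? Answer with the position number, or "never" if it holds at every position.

0

At position 0 the labels are {start}, so error ∧ start is false there. This is the first violation.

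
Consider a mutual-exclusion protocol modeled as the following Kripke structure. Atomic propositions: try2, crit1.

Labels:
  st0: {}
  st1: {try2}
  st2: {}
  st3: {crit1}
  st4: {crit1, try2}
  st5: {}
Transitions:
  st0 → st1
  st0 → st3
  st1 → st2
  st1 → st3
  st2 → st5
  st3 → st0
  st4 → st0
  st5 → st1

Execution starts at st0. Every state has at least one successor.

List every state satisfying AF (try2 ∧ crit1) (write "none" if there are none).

States satisfying try2 ∧ crit1: {st4}.
States satisfying AF (try2 ∧ crit1): {st4}.

{st4}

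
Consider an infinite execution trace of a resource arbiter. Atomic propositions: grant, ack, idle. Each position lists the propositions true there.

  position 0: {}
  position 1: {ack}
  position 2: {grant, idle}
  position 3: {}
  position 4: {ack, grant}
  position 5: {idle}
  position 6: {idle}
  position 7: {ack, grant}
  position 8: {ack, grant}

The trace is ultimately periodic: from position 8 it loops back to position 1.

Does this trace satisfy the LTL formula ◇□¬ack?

□¬ack is false at every position 0..8, so it never becomes true and ◇□¬ack fails.

No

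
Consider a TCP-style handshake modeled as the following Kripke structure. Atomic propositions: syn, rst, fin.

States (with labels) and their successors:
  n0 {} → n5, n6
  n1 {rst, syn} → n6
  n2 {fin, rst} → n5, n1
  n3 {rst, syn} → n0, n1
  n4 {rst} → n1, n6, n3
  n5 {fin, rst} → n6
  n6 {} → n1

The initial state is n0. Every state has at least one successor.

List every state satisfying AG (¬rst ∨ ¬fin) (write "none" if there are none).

{n1, n6}

States satisfying ¬rst ∨ ¬fin: {n0, n1, n3, n4, n6}.
States satisfying AG (¬rst ∨ ¬fin): {n1, n6}.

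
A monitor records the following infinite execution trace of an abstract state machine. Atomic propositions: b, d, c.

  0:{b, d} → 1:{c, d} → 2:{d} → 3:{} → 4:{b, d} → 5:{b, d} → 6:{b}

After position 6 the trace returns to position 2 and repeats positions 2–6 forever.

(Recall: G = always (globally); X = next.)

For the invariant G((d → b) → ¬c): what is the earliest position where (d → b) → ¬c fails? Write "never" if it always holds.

never

(d → b) → ¬c holds at every position 0..6, and those are all the positions the trace ever visits, so the invariant G((d → b) → ¬c) is never violated.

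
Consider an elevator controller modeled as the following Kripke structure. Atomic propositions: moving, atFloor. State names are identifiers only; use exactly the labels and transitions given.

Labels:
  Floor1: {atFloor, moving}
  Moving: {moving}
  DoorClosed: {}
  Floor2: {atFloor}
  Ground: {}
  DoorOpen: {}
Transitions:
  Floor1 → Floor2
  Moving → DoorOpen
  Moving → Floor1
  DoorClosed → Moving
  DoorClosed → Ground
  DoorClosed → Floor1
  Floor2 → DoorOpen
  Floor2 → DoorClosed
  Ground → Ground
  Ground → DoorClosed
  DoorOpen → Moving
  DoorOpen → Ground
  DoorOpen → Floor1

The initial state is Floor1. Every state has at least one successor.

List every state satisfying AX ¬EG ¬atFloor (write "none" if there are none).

States satisfying ¬EG ¬atFloor: {Floor1, Floor2}.
States satisfying AX ¬EG ¬atFloor: {Floor1}.

{Floor1}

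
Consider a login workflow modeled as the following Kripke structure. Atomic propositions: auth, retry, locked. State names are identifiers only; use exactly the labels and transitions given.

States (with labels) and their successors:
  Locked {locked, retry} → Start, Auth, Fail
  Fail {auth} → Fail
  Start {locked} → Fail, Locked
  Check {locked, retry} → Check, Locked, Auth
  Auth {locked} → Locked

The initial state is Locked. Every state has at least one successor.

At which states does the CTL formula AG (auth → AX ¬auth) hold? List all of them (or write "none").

States satisfying auth → AX ¬auth: {Locked, Start, Check, Auth}.
States satisfying AG (auth → AX ¬auth): ∅.

none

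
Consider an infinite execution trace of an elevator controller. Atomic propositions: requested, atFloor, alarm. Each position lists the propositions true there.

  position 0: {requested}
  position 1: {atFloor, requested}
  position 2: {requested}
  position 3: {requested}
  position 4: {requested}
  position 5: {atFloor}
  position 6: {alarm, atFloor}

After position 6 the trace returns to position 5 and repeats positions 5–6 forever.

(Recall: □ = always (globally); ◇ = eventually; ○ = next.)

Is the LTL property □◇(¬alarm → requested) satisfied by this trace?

Holds

◇(¬alarm → requested) holds at every position 0..6, and those are all positions ever visited, so □◇(¬alarm → requested) holds.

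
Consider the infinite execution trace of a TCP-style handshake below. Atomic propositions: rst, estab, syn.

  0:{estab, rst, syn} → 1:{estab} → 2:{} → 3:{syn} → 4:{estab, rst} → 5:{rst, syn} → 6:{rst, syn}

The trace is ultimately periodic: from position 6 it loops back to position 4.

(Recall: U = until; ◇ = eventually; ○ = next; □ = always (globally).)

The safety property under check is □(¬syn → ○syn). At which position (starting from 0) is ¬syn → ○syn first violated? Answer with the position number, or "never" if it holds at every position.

1

Check ¬syn → ○syn at each position in order: 0 ✓.
At position 1 the labels are {estab} and the next position 2 has {}, so ¬syn → ○syn is false there. This is the first violation.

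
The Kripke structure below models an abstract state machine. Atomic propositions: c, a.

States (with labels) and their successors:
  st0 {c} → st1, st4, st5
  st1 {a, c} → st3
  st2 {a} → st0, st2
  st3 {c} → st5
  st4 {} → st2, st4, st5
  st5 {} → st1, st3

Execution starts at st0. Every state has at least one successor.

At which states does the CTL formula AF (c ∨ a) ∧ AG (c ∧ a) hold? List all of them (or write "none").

none

States satisfying c ∨ a: {st0, st1, st2, st3}.
States satisfying AF (c ∨ a): {st0, st1, st2, st3, st5}.
States satisfying c ∧ a: {st1}.
States satisfying AG (c ∧ a): ∅.
States satisfying AF (c ∨ a) ∧ AG (c ∧ a): ∅.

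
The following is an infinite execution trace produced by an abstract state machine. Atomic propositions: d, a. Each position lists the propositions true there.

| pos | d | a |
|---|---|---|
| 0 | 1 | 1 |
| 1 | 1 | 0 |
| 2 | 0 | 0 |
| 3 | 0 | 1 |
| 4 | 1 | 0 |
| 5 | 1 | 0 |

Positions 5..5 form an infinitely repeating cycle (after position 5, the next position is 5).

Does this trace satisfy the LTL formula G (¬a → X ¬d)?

Does not hold

¬a → X ¬d must hold at every position from 0 onward. It fails at position 4, so G (¬a → X ¬d) is false.
Positions where ¬a holds: 1, 2, 4, 5.
Check X ¬d at each: 1→ok, 2→ok, 4→fails, 5→fails.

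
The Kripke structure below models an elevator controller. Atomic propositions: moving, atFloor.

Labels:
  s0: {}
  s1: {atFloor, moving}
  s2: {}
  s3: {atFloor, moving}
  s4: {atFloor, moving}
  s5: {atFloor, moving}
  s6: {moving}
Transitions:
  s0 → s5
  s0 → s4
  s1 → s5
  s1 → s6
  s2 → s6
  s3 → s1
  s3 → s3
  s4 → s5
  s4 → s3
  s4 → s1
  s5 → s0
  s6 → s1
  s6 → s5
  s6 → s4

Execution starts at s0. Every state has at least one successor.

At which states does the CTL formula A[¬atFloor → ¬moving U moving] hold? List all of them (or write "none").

{s0, s1, s2, s3, s4, s5, s6}

States satisfying ¬atFloor → ¬moving: {s0, s1, s2, s3, s4, s5}.
States satisfying moving: {s1, s3, s4, s5, s6}.
States satisfying A[¬atFloor → ¬moving U moving]: {s0, s1, s2, s3, s4, s5, s6}.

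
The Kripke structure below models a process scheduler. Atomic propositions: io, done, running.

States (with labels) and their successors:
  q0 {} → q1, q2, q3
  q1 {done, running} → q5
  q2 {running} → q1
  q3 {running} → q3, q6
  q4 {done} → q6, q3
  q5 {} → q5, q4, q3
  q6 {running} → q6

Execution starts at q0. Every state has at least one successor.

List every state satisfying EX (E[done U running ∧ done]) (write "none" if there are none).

{q0, q2}

States satisfying E[done U running ∧ done]: {q1}.
States satisfying EX (E[done U running ∧ done]): {q0, q2}.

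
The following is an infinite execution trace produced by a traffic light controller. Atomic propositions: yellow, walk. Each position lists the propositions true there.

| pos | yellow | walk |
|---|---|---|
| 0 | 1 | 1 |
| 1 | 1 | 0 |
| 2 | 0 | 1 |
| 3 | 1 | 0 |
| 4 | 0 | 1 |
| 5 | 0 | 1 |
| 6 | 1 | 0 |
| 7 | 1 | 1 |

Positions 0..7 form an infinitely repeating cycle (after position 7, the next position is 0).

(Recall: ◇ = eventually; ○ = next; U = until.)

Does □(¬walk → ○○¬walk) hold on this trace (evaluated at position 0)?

¬walk → ○○¬walk must hold at every position from 0 onward. It fails at position 3, so □(¬walk → ○○¬walk) is false.
Positions where ¬walk holds: 1, 3, 6.
Check ○○¬walk at each: 1→ok, 3→fails, 6→fails.

Violated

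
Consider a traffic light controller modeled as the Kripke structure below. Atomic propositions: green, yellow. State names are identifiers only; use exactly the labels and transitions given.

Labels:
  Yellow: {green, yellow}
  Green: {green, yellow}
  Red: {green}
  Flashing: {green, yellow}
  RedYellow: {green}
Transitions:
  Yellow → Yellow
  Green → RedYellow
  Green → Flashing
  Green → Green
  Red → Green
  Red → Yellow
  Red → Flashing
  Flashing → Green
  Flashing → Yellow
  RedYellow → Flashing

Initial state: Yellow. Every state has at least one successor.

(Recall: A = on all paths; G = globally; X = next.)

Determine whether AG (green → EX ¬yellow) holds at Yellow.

Does not hold

States satisfying green → EX ¬yellow: {Green}.
States satisfying AG (green → EX ¬yellow): ∅.
Yellow is reachable from Yellow and violates green → EX ¬yellow, so AG fails at Yellow.
Yellow ∉ Sat(AG (green → EX ¬yellow)).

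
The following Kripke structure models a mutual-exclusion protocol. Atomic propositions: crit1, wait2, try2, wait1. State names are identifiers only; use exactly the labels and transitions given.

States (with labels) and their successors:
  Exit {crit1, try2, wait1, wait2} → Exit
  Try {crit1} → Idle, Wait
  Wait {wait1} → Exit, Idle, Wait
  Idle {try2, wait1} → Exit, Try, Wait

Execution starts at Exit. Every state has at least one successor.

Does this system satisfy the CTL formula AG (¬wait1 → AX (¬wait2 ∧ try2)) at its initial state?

Satisfied

States satisfying ¬wait1 → AX (¬wait2 ∧ try2): {Exit, Wait, Idle}.
States satisfying AG (¬wait1 → AX (¬wait2 ∧ try2)): {Exit}.
Every state reachable from Exit satisfies ¬wait1 → AX (¬wait2 ∧ try2).
Exit ∈ Sat(AG (¬wait1 → AX (¬wait2 ∧ try2))).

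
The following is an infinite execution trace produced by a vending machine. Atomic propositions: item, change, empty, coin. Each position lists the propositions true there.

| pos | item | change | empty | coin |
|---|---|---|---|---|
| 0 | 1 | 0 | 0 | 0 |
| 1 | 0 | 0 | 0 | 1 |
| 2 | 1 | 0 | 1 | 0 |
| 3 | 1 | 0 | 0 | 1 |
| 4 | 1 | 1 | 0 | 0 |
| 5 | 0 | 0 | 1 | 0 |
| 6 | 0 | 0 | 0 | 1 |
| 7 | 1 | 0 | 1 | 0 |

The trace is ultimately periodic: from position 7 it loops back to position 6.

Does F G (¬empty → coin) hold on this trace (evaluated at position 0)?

Satisfied

G (¬empty → coin) holds at position 5, which is reachable from 0, so F G (¬empty → coin) holds.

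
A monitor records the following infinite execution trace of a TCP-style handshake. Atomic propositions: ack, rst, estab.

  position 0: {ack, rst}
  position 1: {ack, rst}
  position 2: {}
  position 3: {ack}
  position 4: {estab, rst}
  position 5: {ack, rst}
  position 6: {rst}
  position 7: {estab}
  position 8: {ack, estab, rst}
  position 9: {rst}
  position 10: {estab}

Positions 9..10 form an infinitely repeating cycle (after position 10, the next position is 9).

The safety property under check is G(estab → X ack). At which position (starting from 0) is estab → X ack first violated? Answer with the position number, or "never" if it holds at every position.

8

Check estab → X ack at each position in order: 0 ✓, 1 ✓, 2 ✓, 3 ✓, 4 ✓, 5 ✓, 6 ✓, 7 ✓.
At position 8 the labels are {ack, estab, rst} and the next position 9 has {rst}, so estab → X ack is false there. This is the first violation.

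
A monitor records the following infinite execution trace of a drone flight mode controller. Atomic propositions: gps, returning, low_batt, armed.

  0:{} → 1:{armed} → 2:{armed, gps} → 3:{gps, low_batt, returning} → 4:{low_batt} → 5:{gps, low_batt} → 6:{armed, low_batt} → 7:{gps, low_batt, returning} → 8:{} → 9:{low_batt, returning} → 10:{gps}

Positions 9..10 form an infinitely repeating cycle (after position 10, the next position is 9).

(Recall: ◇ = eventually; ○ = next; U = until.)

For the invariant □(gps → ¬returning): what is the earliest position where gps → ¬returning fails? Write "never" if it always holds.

3

Check gps → ¬returning at each position in order: 0 ✓, 1 ✓, 2 ✓.
At position 3 the labels are {gps, low_batt, returning}, so gps → ¬returning is false there. This is the first violation.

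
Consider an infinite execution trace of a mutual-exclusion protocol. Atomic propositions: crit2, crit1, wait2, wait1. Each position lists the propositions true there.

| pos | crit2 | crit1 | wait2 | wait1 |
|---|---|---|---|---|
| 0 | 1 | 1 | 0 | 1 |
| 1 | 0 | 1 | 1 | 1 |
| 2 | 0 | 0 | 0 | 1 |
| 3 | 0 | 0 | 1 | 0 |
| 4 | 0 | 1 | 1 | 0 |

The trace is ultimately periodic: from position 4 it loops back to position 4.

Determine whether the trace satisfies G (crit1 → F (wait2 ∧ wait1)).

Violated

crit1 → F (wait2 ∧ wait1) must hold at every position from 0 onward. It fails at position 4, so G (crit1 → F (wait2 ∧ wait1)) is false.
Positions where crit1 holds: 0, 1, 4.
Check F (wait2 ∧ wait1) at each: 0→ok, 1→ok, 4→fails.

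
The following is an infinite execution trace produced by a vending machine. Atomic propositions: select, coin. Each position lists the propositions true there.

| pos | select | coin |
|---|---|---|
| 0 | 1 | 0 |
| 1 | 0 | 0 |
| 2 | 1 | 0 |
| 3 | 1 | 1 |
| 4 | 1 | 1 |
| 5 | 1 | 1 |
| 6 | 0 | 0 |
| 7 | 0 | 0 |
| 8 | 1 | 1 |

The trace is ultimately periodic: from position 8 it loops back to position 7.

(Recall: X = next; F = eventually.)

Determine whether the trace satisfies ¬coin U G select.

Violated

Walking from position 0: at position 3, G select has not yet held and ¬coin fails, so ¬coin U G select is false.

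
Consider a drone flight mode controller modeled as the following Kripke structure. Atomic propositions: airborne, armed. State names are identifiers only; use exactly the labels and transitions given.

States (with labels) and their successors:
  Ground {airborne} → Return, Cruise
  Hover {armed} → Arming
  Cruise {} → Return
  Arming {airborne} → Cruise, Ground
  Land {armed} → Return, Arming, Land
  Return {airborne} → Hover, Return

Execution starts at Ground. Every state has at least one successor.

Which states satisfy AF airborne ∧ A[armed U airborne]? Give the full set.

{Ground, Hover, Arming, Return}

States satisfying airborne: {Ground, Arming, Return}.
States satisfying AF airborne: {Ground, Hover, Cruise, Arming, Return}.
States satisfying armed: {Hover, Land}.
States satisfying A[armed U airborne]: {Ground, Hover, Arming, Return}.
States satisfying AF airborne ∧ A[armed U airborne]: {Ground, Hover, Arming, Return}.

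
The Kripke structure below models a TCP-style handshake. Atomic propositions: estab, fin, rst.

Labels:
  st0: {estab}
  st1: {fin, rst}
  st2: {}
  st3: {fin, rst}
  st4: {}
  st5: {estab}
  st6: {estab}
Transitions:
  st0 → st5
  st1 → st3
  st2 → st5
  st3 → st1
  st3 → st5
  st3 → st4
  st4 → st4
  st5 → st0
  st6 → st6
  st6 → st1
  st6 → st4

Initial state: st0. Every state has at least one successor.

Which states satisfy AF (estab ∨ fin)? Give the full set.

{st0, st1, st2, st3, st5, st6}

States satisfying estab ∨ fin: {st0, st1, st3, st5, st6}.
States satisfying AF (estab ∨ fin): {st0, st1, st2, st3, st5, st6}.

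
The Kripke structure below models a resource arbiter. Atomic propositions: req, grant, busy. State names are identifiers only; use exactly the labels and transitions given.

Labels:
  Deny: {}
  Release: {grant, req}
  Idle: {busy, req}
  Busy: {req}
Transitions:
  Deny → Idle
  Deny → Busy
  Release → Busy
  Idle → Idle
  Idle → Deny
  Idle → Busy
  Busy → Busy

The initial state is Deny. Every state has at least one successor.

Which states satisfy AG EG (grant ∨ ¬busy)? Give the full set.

{Release, Busy}

States satisfying EG (grant ∨ ¬busy): {Deny, Release, Busy}.
States satisfying AG EG (grant ∨ ¬busy): {Release, Busy}.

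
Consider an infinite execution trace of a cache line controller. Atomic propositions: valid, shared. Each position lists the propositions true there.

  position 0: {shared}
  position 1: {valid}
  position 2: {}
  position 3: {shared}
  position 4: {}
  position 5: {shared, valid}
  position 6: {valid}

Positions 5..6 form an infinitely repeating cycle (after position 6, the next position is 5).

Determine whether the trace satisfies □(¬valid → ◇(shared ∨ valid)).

Yes

¬valid → ◇(shared ∨ valid) holds at every position 0..6, and those are all positions ever visited, so □(¬valid → ◇(shared ∨ valid)) holds.
Positions where ¬valid holds: 0, 2, 3, 4.
Check ◇(shared ∨ valid) at each: 0→ok, 2→ok, 3→ok, 4→ok.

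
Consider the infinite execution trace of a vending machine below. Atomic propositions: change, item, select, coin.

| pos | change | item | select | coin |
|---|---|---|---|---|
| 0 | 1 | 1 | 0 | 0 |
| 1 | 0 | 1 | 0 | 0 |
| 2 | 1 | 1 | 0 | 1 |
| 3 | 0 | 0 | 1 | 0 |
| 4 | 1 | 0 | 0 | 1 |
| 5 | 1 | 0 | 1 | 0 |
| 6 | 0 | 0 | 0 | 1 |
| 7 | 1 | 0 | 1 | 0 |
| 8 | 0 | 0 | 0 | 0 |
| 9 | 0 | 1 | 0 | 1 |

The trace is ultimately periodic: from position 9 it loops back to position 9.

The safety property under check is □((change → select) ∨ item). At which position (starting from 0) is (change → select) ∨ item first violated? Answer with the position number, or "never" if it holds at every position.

4

Check (change → select) ∨ item at each position in order: 0 ✓, 1 ✓, 2 ✓, 3 ✓.
At position 4 the labels are {change, coin}, so (change → select) ∨ item is false there. This is the first violation.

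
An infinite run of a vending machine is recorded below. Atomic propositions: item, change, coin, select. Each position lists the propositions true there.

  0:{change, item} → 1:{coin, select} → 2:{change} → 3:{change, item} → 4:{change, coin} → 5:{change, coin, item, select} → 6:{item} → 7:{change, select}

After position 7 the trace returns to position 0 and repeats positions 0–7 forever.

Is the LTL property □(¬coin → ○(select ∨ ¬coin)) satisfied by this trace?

¬coin → ○(select ∨ ¬coin) must hold at every position from 0 onward. It fails at position 3, so □(¬coin → ○(select ∨ ¬coin)) is false.
Positions where ¬coin holds: 0, 2, 3, 6, 7.
Check ○(select ∨ ¬coin) at each: 0→ok, 2→ok, 3→fails, 6→ok, 7→ok.

Does not hold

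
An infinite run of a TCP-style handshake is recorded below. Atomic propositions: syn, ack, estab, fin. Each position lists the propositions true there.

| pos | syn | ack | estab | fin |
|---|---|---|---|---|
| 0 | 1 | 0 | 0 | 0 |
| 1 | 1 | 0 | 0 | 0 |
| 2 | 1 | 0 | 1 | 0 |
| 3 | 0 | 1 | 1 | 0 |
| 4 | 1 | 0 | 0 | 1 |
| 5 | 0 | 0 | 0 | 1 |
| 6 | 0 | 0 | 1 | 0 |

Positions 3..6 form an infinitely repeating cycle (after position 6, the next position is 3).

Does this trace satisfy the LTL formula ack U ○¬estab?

Walking from position 0: ○¬estab first holds at position 0, and ack holds at every earlier position along the way, so ack U ○¬estab holds.

Holds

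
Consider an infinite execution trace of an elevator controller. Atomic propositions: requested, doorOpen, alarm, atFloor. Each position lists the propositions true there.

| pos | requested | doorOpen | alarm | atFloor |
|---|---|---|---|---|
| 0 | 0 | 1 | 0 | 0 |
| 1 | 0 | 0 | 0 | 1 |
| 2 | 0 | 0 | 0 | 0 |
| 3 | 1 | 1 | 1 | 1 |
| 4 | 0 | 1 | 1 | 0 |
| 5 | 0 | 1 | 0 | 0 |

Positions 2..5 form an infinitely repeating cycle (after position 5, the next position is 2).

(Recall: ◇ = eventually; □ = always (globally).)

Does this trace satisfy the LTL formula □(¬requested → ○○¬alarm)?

¬requested → ○○¬alarm must hold at every position from 0 onward. It fails at position 1, so □(¬requested → ○○¬alarm) is false.
Positions where ¬requested holds: 0, 1, 2, 4, 5.
Check ○○¬alarm at each: 0→ok, 1→fails, 2→fails, 4→ok, 5→fails.

Violated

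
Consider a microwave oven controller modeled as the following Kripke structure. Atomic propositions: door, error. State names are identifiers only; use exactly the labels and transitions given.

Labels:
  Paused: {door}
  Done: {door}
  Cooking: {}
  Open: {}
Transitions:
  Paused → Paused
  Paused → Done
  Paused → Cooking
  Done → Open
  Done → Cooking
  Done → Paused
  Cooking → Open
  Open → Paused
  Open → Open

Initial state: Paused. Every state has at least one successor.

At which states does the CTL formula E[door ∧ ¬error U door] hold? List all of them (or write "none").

States satisfying door ∧ ¬error: {Paused, Done}.
States satisfying door: {Paused, Done}.
States satisfying E[door ∧ ¬error U door]: {Paused, Done}.

{Paused, Done}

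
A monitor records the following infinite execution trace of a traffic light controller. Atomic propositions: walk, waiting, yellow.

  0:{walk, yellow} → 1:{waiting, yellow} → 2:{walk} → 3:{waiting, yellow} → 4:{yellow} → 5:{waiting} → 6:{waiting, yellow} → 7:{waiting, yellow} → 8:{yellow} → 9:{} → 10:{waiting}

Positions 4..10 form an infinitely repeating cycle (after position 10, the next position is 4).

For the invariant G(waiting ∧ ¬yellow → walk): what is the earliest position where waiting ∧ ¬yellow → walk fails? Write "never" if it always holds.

5

Check waiting ∧ ¬yellow → walk at each position in order: 0 ✓, 1 ✓, 2 ✓, 3 ✓, 4 ✓.
At position 5 the labels are {waiting}, so waiting ∧ ¬yellow → walk is false there. This is the first violation.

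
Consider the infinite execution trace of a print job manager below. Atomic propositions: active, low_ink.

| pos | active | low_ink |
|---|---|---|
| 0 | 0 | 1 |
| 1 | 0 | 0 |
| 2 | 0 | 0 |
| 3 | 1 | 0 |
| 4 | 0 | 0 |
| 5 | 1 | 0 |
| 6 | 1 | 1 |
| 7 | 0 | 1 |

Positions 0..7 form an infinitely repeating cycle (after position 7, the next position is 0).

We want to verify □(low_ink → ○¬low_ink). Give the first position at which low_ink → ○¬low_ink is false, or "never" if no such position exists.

Check low_ink → ○¬low_ink at each position in order: 0 ✓, 1 ✓, 2 ✓, 3 ✓, 4 ✓, 5 ✓.
At position 6 the labels are {active, low_ink} and the next position 7 has {low_ink}, so low_ink → ○¬low_ink is false there. This is the first violation.

6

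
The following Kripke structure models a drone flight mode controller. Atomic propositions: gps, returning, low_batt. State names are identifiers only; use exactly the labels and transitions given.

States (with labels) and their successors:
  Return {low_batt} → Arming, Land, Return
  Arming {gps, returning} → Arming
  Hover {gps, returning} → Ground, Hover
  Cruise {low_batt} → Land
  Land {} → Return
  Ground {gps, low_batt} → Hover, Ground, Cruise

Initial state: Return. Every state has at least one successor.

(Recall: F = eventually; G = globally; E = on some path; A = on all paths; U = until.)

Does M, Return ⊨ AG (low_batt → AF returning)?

States satisfying low_batt → AF returning: {Arming, Hover, Land}.
States satisfying AG (low_batt → AF returning): {Arming}.
Return is reachable from Return and violates low_batt → AF returning, so AG fails at Return.
Return ∉ Sat(AG (low_batt → AF returning)).

No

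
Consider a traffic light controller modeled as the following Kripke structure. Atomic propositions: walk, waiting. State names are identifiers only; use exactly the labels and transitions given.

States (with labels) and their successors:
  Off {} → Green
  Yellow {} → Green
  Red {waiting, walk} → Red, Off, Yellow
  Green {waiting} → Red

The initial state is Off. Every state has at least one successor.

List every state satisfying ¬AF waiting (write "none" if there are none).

none

States satisfying waiting: {Red, Green}.
States satisfying AF waiting: {Off, Yellow, Red, Green}.
States satisfying ¬AF waiting: ∅.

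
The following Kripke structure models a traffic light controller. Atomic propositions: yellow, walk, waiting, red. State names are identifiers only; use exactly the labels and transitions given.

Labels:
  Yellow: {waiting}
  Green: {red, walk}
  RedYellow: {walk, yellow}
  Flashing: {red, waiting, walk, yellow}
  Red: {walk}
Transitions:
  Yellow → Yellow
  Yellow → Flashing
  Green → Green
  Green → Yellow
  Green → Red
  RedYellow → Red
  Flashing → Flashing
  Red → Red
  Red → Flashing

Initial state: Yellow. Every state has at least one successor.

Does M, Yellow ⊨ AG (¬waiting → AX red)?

States satisfying ¬waiting → AX red: {Yellow, Flashing}.
States satisfying AG (¬waiting → AX red): {Yellow, Flashing}.
Every state reachable from Yellow satisfies ¬waiting → AX red.
Yellow ∈ Sat(AG (¬waiting → AX red)).

Satisfied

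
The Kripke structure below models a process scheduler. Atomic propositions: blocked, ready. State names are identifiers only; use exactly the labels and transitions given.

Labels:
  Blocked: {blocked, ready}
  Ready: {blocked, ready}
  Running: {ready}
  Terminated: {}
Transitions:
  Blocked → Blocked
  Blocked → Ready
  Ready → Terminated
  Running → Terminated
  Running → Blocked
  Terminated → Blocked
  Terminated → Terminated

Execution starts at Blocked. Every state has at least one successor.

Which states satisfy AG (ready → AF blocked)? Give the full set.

States satisfying ready → AF blocked: {Blocked, Ready, Terminated}.
States satisfying AG (ready → AF blocked): {Blocked, Ready, Terminated}.

{Blocked, Ready, Terminated}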